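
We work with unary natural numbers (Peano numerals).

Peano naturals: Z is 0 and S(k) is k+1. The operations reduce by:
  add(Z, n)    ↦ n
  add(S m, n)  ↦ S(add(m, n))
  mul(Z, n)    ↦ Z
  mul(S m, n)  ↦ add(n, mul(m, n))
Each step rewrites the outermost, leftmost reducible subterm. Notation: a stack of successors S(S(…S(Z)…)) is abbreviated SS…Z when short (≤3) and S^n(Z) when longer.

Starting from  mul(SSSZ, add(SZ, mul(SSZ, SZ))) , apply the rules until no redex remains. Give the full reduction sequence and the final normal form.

Answer: normal form = S^9(Z)  (in 43 steps)

Working:
  start: mul(SSSZ, add(SZ, mul(SSZ, SZ)))
  [1] add(add(SZ, mul(SSZ, SZ)), mul(SSZ, add(SZ, mul(SSZ, SZ))))
  [2] add(S(add(Z, mul(SSZ, SZ))), mul(SSZ, add(SZ, mul(SSZ, SZ))))
  [3] S(add(add(Z, mul(SSZ, SZ)), mul(SSZ, add(SZ, mul(SSZ, SZ)))))
  [4] S(add(mul(SSZ, SZ), mul(SSZ, add(SZ, mul(SSZ, SZ)))))
  [5] S(add(add(SZ, mul(SZ, SZ)), mul(SSZ, add(SZ, mul(SSZ, SZ)))))
  [6] S(add(S(add(Z, mul(SZ, SZ))), mul(SSZ, add(SZ, mul(SSZ, SZ)))))
  [7] S(S(add(add(Z, mul(SZ, SZ)), mul(SSZ, add(SZ, mul(SSZ, SZ))))))
  [8] S(S(add(mul(SZ, SZ), mul(SSZ, add(SZ, mul(SSZ, SZ))))))
  [9] S(S(add(add(SZ, mul(Z, SZ)), mul(SSZ, add(SZ, mul(SSZ, SZ))))))
  [10] S(S(add(S(add(Z, mul(Z, SZ))), mul(SSZ, add(SZ, mul(SSZ, SZ))))))
  [11] S(S(S(add(add(Z, mul(Z, SZ)), mul(SSZ, add(SZ, mul(SSZ, SZ)))))))
  [12] S(S(S(add(mul(Z, SZ), mul(SSZ, add(SZ, mul(SSZ, SZ)))))))
  [13] S(S(S(add(Z, mul(SSZ, add(SZ, mul(SSZ, SZ)))))))
  [14] S(S(S(mul(SSZ, add(SZ, mul(SSZ, SZ))))))
  [15] S(S(S(add(add(SZ, mul(SSZ, SZ)), mul(SZ, add(SZ, mul(SSZ, SZ)))))))
  [16] S(S(S(add(S(add(Z, mul(SSZ, SZ))), mul(SZ, add(SZ, mul(SSZ, SZ)))))))
  [17] S(S(S(S(add(add(Z, mul(SSZ, SZ)), mul(SZ, add(SZ, mul(SSZ, SZ))))))))
  [18] S(S(S(S(add(mul(SSZ, SZ), mul(SZ, add(SZ, mul(SSZ, SZ))))))))
  [19] S(S(S(S(add(add(SZ, mul(SZ, SZ)), mul(SZ, add(SZ, mul(SSZ, SZ))))))))
  [20] S(S(S(S(add(S(add(Z, mul(SZ, SZ))), mul(SZ, add(SZ, mul(SSZ, SZ))))))))
  [21] S(S(S(S(S(add(add(Z, mul(SZ, SZ)), mul(SZ, add(SZ, mul(SSZ, SZ)))))))))
  [22] S(S(S(S(S(add(mul(SZ, SZ), mul(SZ, add(SZ, mul(SSZ, SZ)))))))))
  [23] S(S(S(S(S(add(add(SZ, mul(Z, SZ)), mul(SZ, add(SZ, mul(SSZ, SZ)))))))))
  [24] S(S(S(S(S(add(S(add(Z, mul(Z, SZ))), mul(SZ, add(SZ, mul(SSZ, SZ)))))))))
  [25] S(S(S(S(S(S(add(add(Z, mul(Z, SZ)), mul(SZ, add(SZ, mul(SSZ, SZ))))))))))
  [26] S(S(S(S(S(S(add(mul(Z, SZ), mul(SZ, add(SZ, mul(SSZ, SZ))))))))))
  [27] S(S(S(S(S(S(add(Z, mul(SZ, add(SZ, mul(SSZ, SZ))))))))))
  [28] S(S(S(S(S(S(mul(SZ, add(SZ, mul(SSZ, SZ)))))))))
  [29] S(S(S(S(S(S(add(add(SZ, mul(SSZ, SZ)), mul(Z, add(SZ, mul(SSZ, SZ))))))))))
  [30] S(S(S(S(S(S(add(S(add(Z, mul(SSZ, SZ))), mul(Z, add(SZ, mul(SSZ, SZ))))))))))
  [31] S(S(S(S(S(S(S(add(add(Z, mul(SSZ, SZ)), mul(Z, add(SZ, mul(SSZ, SZ)))))))))))
  [32] S(S(S(S(S(S(S(add(mul(SSZ, SZ), mul(Z, add(SZ, mul(SSZ, SZ)))))))))))
  [33] S(S(S(S(S(S(S(add(add(SZ, mul(SZ, SZ)), mul(Z, add(SZ, mul(SSZ, SZ)))))))))))
  [34] S(S(S(S(S(S(S(add(S(add(Z, mul(SZ, SZ))), mul(Z, add(SZ, mul(SSZ, SZ)))))))))))
  [35] S(S(S(S(S(S(S(S(add(add(Z, mul(SZ, SZ)), mul(Z, add(SZ, mul(SSZ, SZ))))))))))))
  [36] S(S(S(S(S(S(S(S(add(mul(SZ, SZ), mul(Z, add(SZ, mul(SSZ, SZ))))))))))))
  [37] S(S(S(S(S(S(S(S(add(add(SZ, mul(Z, SZ)), mul(Z, add(SZ, mul(SSZ, SZ))))))))))))
  [38] S(S(S(S(S(S(S(S(add(S(add(Z, mul(Z, SZ))), mul(Z, add(SZ, mul(SSZ, SZ))))))))))))
  [39] S(S(S(S(S(S(S(S(S(add(add(Z, mul(Z, SZ)), mul(Z, add(SZ, mul(SSZ, SZ)))))))))))))
  [40] S(S(S(S(S(S(S(S(S(add(mul(Z, SZ), mul(Z, add(SZ, mul(SSZ, SZ)))))))))))))
  [41] S(S(S(S(S(S(S(S(S(add(Z, mul(Z, add(SZ, mul(SSZ, SZ)))))))))))))
  [42] S(S(S(S(S(S(S(S(S(mul(Z, add(SZ, mul(SSZ, SZ))))))))))))
  [43] S^9(Z)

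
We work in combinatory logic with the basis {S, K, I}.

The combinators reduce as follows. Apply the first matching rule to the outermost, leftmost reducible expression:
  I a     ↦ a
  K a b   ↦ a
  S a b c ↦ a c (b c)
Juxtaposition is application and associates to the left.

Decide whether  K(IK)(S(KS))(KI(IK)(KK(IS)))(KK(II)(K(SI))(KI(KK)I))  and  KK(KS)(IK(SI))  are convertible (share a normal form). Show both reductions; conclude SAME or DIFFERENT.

Term A:
  start: K(IK)(S(KS))(KI(IK)(KK(IS)))(KK(II)(K(SI))(KI(KK)I))
  step 1: IK(KI(IK)(KK(IS)))(KK(II)(K(SI))(KI(KK)I))
  step 2: K(KI(IK)(KK(IS)))(KK(II)(K(SI))(KI(KK)I))
  step 3: KI(IK)(KK(IS))
  step 4: I(KK(IS))
  step 5: KK(IS)
  step 6: K

Term B:
  start: KK(KS)(IK(SI))
  step 1: K(IK(SI))
  step 2: K(K(SI))

Answer: DIFFERENT — A ⇓ K, B ⇓ K(K(SI))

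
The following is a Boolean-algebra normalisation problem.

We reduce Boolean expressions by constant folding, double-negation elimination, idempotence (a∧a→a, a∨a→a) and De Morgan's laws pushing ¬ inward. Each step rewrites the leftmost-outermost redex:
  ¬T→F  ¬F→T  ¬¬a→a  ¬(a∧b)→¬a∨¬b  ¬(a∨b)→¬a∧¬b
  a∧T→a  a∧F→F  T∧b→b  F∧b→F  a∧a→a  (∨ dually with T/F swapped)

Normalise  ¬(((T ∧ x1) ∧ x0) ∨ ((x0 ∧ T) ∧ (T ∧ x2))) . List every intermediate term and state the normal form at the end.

Answer: normal form = (¬x1 ∨ ¬x0) ∧ (¬x0 ∨ ¬x2)  (in 12 steps)

Reduction:
  start: ¬(((T ∧ x1) ∧ x0) ∨ ((x0 ∧ T) ∧ (T ∧ x2)))
  →1  ¬((T ∧ x1) ∧ x0) ∧ ¬((x0 ∧ T) ∧ (T ∧ x2))
  →2  (¬(T ∧ x1) ∨ ¬x0) ∧ ¬((x0 ∧ T) ∧ (T ∧ x2))
  →3  ((¬T ∨ ¬x1) ∨ ¬x0) ∧ ¬((x0 ∧ T) ∧ (T ∧ x2))
  →4  ((F ∨ ¬x1) ∨ ¬x0) ∧ ¬((x0 ∧ T) ∧ (T ∧ x2))
  →5  (¬x1 ∨ ¬x0) ∧ ¬((x0 ∧ T) ∧ (T ∧ x2))
  →6  (¬x1 ∨ ¬x0) ∧ (¬(x0 ∧ T) ∨ ¬(T ∧ x2))
  →7  (¬x1 ∨ ¬x0) ∧ ((¬x0 ∨ ¬T) ∨ ¬(T ∧ x2))
  →8  (¬x1 ∨ ¬x0) ∧ ((¬x0 ∨ F) ∨ ¬(T ∧ x2))
  →9  (¬x1 ∨ ¬x0) ∧ (¬x0 ∨ ¬(T ∧ x2))
  →10  (¬x1 ∨ ¬x0) ∧ (¬x0 ∨ (¬T ∨ ¬x2))
  →11  (¬x1 ∨ ¬x0) ∧ (¬x0 ∨ (F ∨ ¬x2))
  →12  (¬x1 ∨ ¬x0) ∧ (¬x0 ∨ ¬x2)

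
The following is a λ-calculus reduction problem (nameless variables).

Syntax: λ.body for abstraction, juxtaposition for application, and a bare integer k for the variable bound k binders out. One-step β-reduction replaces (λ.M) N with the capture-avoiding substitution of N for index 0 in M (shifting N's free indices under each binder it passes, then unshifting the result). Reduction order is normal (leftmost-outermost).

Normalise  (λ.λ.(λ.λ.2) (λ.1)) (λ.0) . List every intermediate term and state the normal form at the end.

Answer: normal form = λ.λ.1  (in 2 steps)

Working:
  start: (λ.λ.(λ.λ.2) (λ.1)) (λ.0)
  →1  λ.(λ.λ.2) (λ.1)
  →2  λ.λ.1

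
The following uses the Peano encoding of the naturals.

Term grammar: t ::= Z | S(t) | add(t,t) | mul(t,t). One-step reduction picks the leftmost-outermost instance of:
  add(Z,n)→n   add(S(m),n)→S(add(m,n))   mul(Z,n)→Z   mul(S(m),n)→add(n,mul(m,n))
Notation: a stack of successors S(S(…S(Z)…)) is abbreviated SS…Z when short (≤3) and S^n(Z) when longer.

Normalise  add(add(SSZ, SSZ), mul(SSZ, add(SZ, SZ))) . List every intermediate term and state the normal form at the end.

  start: add(add(SSZ, SSZ), mul(SSZ, add(SZ, SZ)))
  →1  add(S(add(SZ, SSZ)), mul(SSZ, add(SZ, SZ)))
  →2  S(add(add(SZ, SSZ), mul(SSZ, add(SZ, SZ))))
  →3  S(add(S(add(Z, SSZ)), mul(SSZ, add(SZ, SZ))))
  →4  S(S(add(add(Z, SSZ), mul(SSZ, add(SZ, SZ)))))
  →5  S(S(add(SSZ, mul(SSZ, add(SZ, SZ)))))
  →6  S(S(S(add(SZ, mul(SSZ, add(SZ, SZ))))))
  →7  S(S(S(S(add(Z, mul(SSZ, add(SZ, SZ)))))))
  →8  S(S(S(S(mul(SSZ, add(SZ, SZ))))))
  →9  S(S(S(S(add(add(SZ, SZ), mul(SZ, add(SZ, SZ)))))))
  →10  S(S(S(S(add(S(add(Z, SZ)), mul(SZ, add(SZ, SZ)))))))
  →11  S(S(S(S(S(add(add(Z, SZ), mul(SZ, add(SZ, SZ))))))))
  →12  S(S(S(S(S(add(SZ, mul(SZ, add(SZ, SZ))))))))
  →13  S(S(S(S(S(S(add(Z, mul(SZ, add(SZ, SZ)))))))))
  →14  S(S(S(S(S(S(mul(SZ, add(SZ, SZ))))))))
  →15  S(S(S(S(S(S(add(add(SZ, SZ), mul(Z, add(SZ, SZ)))))))))
  →16  S(S(S(S(S(S(add(S(add(Z, SZ)), mul(Z, add(SZ, SZ)))))))))
  →17  S(S(S(S(S(S(S(add(add(Z, SZ), mul(Z, add(SZ, SZ))))))))))
  →18  S(S(S(S(S(S(S(add(SZ, mul(Z, add(SZ, SZ))))))))))
  →19  S(S(S(S(S(S(S(S(add(Z, mul(Z, add(SZ, SZ)))))))))))
  →20  S(S(S(S(S(S(S(S(mul(Z, add(SZ, SZ))))))))))
  →21  S^8(Z)

Answer: normal form = S^8(Z)  (in 21 steps)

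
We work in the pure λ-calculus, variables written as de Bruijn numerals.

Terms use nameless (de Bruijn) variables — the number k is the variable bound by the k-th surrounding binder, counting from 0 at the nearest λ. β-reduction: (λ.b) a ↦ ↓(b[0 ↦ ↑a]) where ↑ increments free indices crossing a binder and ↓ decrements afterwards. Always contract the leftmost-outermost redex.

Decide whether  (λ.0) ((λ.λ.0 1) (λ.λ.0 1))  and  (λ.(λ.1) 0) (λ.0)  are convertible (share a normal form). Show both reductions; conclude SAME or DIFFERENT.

Term A:
  start: (λ.0) ((λ.λ.0 1) (λ.λ.0 1))
  [1] (λ.λ.0 1) (λ.λ.0 1)
  [2] λ.0 (λ.λ.0 1)

Term B:
  start: (λ.(λ.1) 0) (λ.0)
  [1] (λ.λ.0) (λ.0)
  [2] λ.0

Answer: DIFFERENT — A ⇓ λ.0 (λ.λ.0 1), B ⇓ λ.0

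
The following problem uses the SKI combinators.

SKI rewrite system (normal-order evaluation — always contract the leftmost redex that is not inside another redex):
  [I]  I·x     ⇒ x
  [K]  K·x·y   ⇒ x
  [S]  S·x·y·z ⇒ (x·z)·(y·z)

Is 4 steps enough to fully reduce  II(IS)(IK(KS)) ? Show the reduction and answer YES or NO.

  start: II(IS)(IK(KS))
  →1  I(IS)(IK(KS))
  →2  IS(IK(KS))
  →3  S(IK(KS))
  →4  S(K(KS))

Answer: YES — reaches normal form S(K(KS)) in 4 ≤ 4 steps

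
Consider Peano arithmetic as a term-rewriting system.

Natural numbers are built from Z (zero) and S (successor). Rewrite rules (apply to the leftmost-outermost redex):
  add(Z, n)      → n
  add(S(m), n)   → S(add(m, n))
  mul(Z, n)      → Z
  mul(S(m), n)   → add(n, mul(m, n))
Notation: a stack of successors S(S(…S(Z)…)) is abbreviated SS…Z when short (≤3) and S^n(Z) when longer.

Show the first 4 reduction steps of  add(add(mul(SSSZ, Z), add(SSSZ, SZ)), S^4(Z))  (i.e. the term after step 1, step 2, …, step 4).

  start: add(add(mul(SSSZ, Z), add(SSSZ, SZ)), S^4(Z))
  [1] add(add(add(Z, mul(SSZ, Z)), add(SSSZ, SZ)), S^4(Z))
  [2] add(add(mul(SSZ, Z), add(SSSZ, SZ)), S^4(Z))
  [3] add(add(add(Z, mul(SZ, Z)), add(SSSZ, SZ)), S^4(Z))
  [4] add(add(mul(SZ, Z), add(SSSZ, SZ)), S^4(Z))

Answer: after 4 steps: add(add(mul(SZ, Z), add(SSSZ, SZ)), S^4(Z))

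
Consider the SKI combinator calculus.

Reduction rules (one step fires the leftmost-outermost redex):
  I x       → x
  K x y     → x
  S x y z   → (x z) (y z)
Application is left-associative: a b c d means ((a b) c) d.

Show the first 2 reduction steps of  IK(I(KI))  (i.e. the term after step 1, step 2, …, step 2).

Answer: after 2 steps: K(KI)

Reduction:
  start: IK(I(KI))
  →1  K(I(KI))
  →2  K(KI)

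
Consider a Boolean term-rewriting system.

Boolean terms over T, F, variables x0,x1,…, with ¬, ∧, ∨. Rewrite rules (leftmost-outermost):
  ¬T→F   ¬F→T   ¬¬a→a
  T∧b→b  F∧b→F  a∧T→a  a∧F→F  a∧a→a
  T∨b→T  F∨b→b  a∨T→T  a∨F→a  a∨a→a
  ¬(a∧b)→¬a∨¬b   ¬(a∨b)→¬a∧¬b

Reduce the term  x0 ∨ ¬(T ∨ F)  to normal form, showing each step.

Answer: normal form = x0  (in 4 steps)

Working:
  start: x0 ∨ ¬(T ∨ F)
  →1  x0 ∨ (¬T ∧ ¬F)
  →2  x0 ∨ (F ∧ ¬F)
  →3  x0 ∨ F
  →4  x0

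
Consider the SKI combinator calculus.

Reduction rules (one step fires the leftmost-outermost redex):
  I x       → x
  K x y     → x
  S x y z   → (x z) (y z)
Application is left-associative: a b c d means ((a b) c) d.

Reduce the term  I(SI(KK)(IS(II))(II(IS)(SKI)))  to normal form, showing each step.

  start: I(SI(KK)(IS(II))(II(IS)(SKI)))
  →1  SI(KK)(IS(II))(II(IS)(SKI))
  →2  I(IS(II))(KK(IS(II)))(II(IS)(SKI))
  →3  IS(II)(KK(IS(II)))(II(IS)(SKI))
  →4  S(II)(KK(IS(II)))(II(IS)(SKI))
  →5  II(II(IS)(SKI))(KK(IS(II))(II(IS)(SKI)))
  →6  I(II(IS)(SKI))(KK(IS(II))(II(IS)(SKI)))
  →7  II(IS)(SKI)(KK(IS(II))(II(IS)(SKI)))
  →8  I(IS)(SKI)(KK(IS(II))(II(IS)(SKI)))
  →9  IS(SKI)(KK(IS(II))(II(IS)(SKI)))
  →10  S(SKI)(KK(IS(II))(II(IS)(SKI)))
  →11  S(SKI)(K(II(IS)(SKI)))
  →12  S(SKI)(K(I(IS)(SKI)))
  →13  S(SKI)(K(IS(SKI)))
  →14  S(SKI)(K(S(SKI)))

Answer: normal form = S(SKI)(K(S(SKI)))  (in 14 steps)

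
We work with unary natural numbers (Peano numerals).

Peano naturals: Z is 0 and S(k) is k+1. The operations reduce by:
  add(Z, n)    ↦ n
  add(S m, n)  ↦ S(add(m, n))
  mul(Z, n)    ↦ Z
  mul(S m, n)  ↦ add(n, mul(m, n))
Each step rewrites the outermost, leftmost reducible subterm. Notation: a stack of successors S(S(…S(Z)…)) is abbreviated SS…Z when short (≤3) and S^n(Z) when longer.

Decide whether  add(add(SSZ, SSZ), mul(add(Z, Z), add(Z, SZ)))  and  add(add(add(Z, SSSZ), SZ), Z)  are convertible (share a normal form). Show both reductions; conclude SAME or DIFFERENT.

Term A:
  start: add(add(SSZ, SSZ), mul(add(Z, Z), add(Z, SZ)))
  [1] add(S(add(SZ, SSZ)), mul(add(Z, Z), add(Z, SZ)))
  [2] S(add(add(SZ, SSZ), mul(add(Z, Z), add(Z, SZ))))
  [3] S(add(S(add(Z, SSZ)), mul(add(Z, Z), add(Z, SZ))))
  [4] S(S(add(add(Z, SSZ), mul(add(Z, Z), add(Z, SZ)))))
  [5] S(S(add(SSZ, mul(add(Z, Z), add(Z, SZ)))))
  [6] S(S(S(add(SZ, mul(add(Z, Z), add(Z, SZ))))))
  [7] S(S(S(S(add(Z, mul(add(Z, Z), add(Z, SZ)))))))
  [8] S(S(S(S(mul(add(Z, Z), add(Z, SZ))))))
  [9] S(S(S(S(mul(Z, add(Z, SZ))))))
  [10] S^4(Z)

Term B:
  start: add(add(add(Z, SSSZ), SZ), Z)
  [1] add(add(SSSZ, SZ), Z)
  [2] add(S(add(SSZ, SZ)), Z)
  [3] S(add(add(SSZ, SZ), Z))
  [4] S(add(S(add(SZ, SZ)), Z))
  [5] S(S(add(add(SZ, SZ), Z)))
  [6] S(S(add(S(add(Z, SZ)), Z)))
  [7] S(S(S(add(add(Z, SZ), Z))))
  [8] S(S(S(add(SZ, Z))))
  [9] S(S(S(S(add(Z, Z)))))
  [10] S^4(Z)

Answer: SAME — A ⇓ S^4(Z), B ⇓ S^4(Z)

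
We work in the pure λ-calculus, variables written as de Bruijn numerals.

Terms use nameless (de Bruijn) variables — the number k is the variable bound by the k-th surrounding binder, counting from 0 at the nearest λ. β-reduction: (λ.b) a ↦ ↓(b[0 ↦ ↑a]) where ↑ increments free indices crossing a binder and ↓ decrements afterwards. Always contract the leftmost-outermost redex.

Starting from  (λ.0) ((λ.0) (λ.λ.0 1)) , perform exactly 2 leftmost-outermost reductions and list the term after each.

Answer: after 2 steps: λ.λ.0 1

Derivation:
  start: (λ.0) ((λ.0) (λ.λ.0 1))
  [1] (λ.0) (λ.λ.0 1)
  [2] λ.λ.0 1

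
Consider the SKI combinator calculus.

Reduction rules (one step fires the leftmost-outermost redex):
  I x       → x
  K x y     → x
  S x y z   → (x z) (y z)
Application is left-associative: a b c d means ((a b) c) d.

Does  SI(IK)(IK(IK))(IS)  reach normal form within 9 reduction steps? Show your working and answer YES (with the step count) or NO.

  start: SI(IK)(IK(IK))(IS)
  [1] I(IK(IK))(IK(IK(IK)))(IS)
  [2] IK(IK)(IK(IK(IK)))(IS)
  [3] K(IK)(IK(IK(IK)))(IS)
  [4] IK(IS)
  [5] K(IS)
  [6] KS

Answer: YES — reaches normal form KS in 6 ≤ 9 steps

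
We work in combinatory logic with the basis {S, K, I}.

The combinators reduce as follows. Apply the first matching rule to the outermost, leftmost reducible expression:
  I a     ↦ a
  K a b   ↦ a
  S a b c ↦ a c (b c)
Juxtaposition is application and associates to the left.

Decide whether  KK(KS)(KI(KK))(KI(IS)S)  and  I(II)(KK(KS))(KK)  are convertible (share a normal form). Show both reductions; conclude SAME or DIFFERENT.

Term A:
  start: KK(KS)(KI(KK))(KI(IS)S)
  →1  K(KI(KK))(KI(IS)S)
  →2  KI(KK)
  →3  I

Term B:
  start: I(II)(KK(KS))(KK)
  →1  II(KK(KS))(KK)
  →2  I(KK(KS))(KK)
  →3  KK(KS)(KK)
  →4  K(KK)

Answer: DIFFERENT — A ⇓ I, B ⇓ K(KK)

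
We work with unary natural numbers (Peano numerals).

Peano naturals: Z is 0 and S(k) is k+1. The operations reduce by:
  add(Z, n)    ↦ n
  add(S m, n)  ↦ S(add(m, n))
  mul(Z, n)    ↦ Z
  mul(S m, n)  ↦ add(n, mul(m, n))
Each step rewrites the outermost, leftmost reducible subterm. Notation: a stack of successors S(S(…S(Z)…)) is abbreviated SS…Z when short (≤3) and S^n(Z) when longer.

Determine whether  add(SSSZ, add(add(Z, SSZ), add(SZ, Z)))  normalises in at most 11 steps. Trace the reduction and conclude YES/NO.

Answer: YES — reaches normal form S^6(Z) in 10 ≤ 11 steps

Derivation:
  start: add(SSSZ, add(add(Z, SSZ), add(SZ, Z)))
  step 1: S(add(SSZ, add(add(Z, SSZ), add(SZ, Z))))
  step 2: S(S(add(SZ, add(add(Z, SSZ), add(SZ, Z)))))
  step 3: S(S(S(add(Z, add(add(Z, SSZ), add(SZ, Z))))))
  step 4: S(S(S(add(add(Z, SSZ), add(SZ, Z)))))
  step 5: S(S(S(add(SSZ, add(SZ, Z)))))
  step 6: S(S(S(S(add(SZ, add(SZ, Z))))))
  step 7: S(S(S(S(S(add(Z, add(SZ, Z)))))))
  step 8: S(S(S(S(S(add(SZ, Z))))))
  step 9: S(S(S(S(S(S(add(Z, Z)))))))
  step 10: S^6(Z)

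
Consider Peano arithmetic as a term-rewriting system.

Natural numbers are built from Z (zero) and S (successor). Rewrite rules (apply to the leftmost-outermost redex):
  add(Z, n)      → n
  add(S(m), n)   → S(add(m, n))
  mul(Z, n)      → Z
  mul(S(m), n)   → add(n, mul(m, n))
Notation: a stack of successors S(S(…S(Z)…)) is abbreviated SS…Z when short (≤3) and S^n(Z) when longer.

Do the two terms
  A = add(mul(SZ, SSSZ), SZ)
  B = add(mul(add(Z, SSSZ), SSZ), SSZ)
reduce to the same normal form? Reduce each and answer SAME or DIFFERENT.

Term A:
  start: add(mul(SZ, SSSZ), SZ)
  [1] add(add(SSSZ, mul(Z, SSSZ)), SZ)
  [2] add(S(add(SSZ, mul(Z, SSSZ))), SZ)
  [3] S(add(add(SSZ, mul(Z, SSSZ)), SZ))
  [4] S(add(S(add(SZ, mul(Z, SSSZ))), SZ))
  [5] S(S(add(add(SZ, mul(Z, SSSZ)), SZ)))
  [6] S(S(add(S(add(Z, mul(Z, SSSZ))), SZ)))
  [7] S(S(S(add(add(Z, mul(Z, SSSZ)), SZ))))
  [8] S(S(S(add(mul(Z, SSSZ), SZ))))
  [9] S(S(S(add(Z, SZ))))
  [10] S^4(Z)

Term B:
  start: add(mul(add(Z, SSSZ), SSZ), SSZ)
  [1] add(mul(SSSZ, SSZ), SSZ)
  [2] add(add(SSZ, mul(SSZ, SSZ)), SSZ)
  [3] add(S(add(SZ, mul(SSZ, SSZ))), SSZ)
  [4] S(add(add(SZ, mul(SSZ, SSZ)), SSZ))
  [5] S(add(S(add(Z, mul(SSZ, SSZ))), SSZ))
  [6] S(S(add(add(Z, mul(SSZ, SSZ)), SSZ)))
  [7] S(S(add(mul(SSZ, SSZ), SSZ)))
  [8] S(S(add(add(SSZ, mul(SZ, SSZ)), SSZ)))
  [9] S(S(add(S(add(SZ, mul(SZ, SSZ))), SSZ)))
  [10] S(S(S(add(add(SZ, mul(SZ, SSZ)), SSZ))))
  [11] S(S(S(add(S(add(Z, mul(SZ, SSZ))), SSZ))))
  [12] S(S(S(S(add(add(Z, mul(SZ, SSZ)), SSZ)))))
  [13] S(S(S(S(add(mul(SZ, SSZ), SSZ)))))
  [14] S(S(S(S(add(add(SSZ, mul(Z, SSZ)), SSZ)))))
  [15] S(S(S(S(add(S(add(SZ, mul(Z, SSZ))), SSZ)))))
  [16] S(S(S(S(S(add(add(SZ, mul(Z, SSZ)), SSZ))))))
  [17] S(S(S(S(S(add(S(add(Z, mul(Z, SSZ))), SSZ))))))
  [18] S(S(S(S(S(S(add(add(Z, mul(Z, SSZ)), SSZ)))))))
  [19] S(S(S(S(S(S(add(mul(Z, SSZ), SSZ)))))))
  [20] S(S(S(S(S(S(add(Z, SSZ)))))))
  [21] S^8(Z)

Answer: DIFFERENT — A ⇓ S^4(Z), B ⇓ S^8(Z)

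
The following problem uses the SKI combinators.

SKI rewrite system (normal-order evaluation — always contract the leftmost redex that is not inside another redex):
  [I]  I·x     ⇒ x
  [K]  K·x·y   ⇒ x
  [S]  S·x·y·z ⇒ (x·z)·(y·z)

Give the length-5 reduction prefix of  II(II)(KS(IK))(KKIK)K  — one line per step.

  start: II(II)(KS(IK))(KKIK)K
  →1  I(II)(KS(IK))(KKIK)K
  →2  II(KS(IK))(KKIK)K
  →3  I(KS(IK))(KKIK)K
  →4  KS(IK)(KKIK)K
  →5  S(KKIK)K

Answer: after 5 steps: S(KKIK)K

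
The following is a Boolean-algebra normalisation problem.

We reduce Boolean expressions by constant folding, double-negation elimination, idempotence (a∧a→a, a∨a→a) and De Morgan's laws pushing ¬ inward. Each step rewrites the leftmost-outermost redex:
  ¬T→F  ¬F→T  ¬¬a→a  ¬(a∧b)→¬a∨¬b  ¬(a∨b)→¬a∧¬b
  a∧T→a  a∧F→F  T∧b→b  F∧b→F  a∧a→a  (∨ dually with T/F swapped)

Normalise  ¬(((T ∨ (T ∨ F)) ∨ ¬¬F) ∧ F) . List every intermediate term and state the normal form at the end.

  start: ¬(((T ∨ (T ∨ F)) ∨ ¬¬F) ∧ F)
  step 1: ¬((T ∨ (T ∨ F)) ∨ ¬¬F) ∨ ¬F
  step 2: (¬(T ∨ (T ∨ F)) ∧ ¬¬¬F) ∨ ¬F
  step 3: ((¬T ∧ ¬(T ∨ F)) ∧ ¬¬¬F) ∨ ¬F
  step 4: ((F ∧ ¬(T ∨ F)) ∧ ¬¬¬F) ∨ ¬F
  step 5: (F ∧ ¬¬¬F) ∨ ¬F
  step 6: F ∨ ¬F
  step 7: ¬F
  step 8: T

Answer: normal form = T  (in 8 steps)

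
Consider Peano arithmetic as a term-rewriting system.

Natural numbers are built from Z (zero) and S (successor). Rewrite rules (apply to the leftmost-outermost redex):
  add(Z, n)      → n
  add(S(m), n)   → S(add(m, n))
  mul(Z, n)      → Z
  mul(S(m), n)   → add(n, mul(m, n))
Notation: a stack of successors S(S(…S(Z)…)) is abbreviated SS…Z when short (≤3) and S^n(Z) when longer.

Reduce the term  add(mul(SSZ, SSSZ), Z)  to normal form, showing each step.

  start: add(mul(SSZ, SSSZ), Z)
  →1  add(add(SSSZ, mul(SZ, SSSZ)), Z)
  →2  add(S(add(SSZ, mul(SZ, SSSZ))), Z)
  →3  S(add(add(SSZ, mul(SZ, SSSZ)), Z))
  →4  S(add(S(add(SZ, mul(SZ, SSSZ))), Z))
  →5  S(S(add(add(SZ, mul(SZ, SSSZ)), Z)))
  →6  S(S(add(S(add(Z, mul(SZ, SSSZ))), Z)))
  →7  S(S(S(add(add(Z, mul(SZ, SSSZ)), Z))))
  →8  S(S(S(add(mul(SZ, SSSZ), Z))))
  →9  S(S(S(add(add(SSSZ, mul(Z, SSSZ)), Z))))
  →10  S(S(S(add(S(add(SSZ, mul(Z, SSSZ))), Z))))
  →11  S(S(S(S(add(add(SSZ, mul(Z, SSSZ)), Z)))))
  →12  S(S(S(S(add(S(add(SZ, mul(Z, SSSZ))), Z)))))
  →13  S(S(S(S(S(add(add(SZ, mul(Z, SSSZ)), Z))))))
  →14  S(S(S(S(S(add(S(add(Z, mul(Z, SSSZ))), Z))))))
  →15  S(S(S(S(S(S(add(add(Z, mul(Z, SSSZ)), Z)))))))
  →16  S(S(S(S(S(S(add(mul(Z, SSSZ), Z)))))))
  →17  S(S(S(S(S(S(add(Z, Z)))))))
  →18  S^6(Z)

Answer: normal form = S^6(Z)  (in 18 steps)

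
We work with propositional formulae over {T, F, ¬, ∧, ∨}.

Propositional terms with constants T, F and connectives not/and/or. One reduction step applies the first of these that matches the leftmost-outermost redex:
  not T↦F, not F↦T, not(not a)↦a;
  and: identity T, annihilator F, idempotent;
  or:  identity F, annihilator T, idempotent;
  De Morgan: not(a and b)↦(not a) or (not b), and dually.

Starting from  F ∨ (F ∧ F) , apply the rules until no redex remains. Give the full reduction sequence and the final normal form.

Answer: normal form = F  (in 2 steps)

Derivation:
  start: F ∨ (F ∧ F)
  step 1: F ∧ F
  step 2: F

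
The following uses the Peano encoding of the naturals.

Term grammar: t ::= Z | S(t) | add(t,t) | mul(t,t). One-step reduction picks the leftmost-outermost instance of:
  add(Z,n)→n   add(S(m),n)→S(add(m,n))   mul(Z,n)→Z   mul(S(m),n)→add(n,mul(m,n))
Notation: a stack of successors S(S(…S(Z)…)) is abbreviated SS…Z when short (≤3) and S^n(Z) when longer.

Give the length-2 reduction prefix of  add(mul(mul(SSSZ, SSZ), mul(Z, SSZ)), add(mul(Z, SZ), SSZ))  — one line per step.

  start: add(mul(mul(SSSZ, SSZ), mul(Z, SSZ)), add(mul(Z, SZ), SSZ))
  [1] add(mul(add(SSZ, mul(SSZ, SSZ)), mul(Z, SSZ)), add(mul(Z, SZ), SSZ))
  [2] add(mul(S(add(SZ, mul(SSZ, SSZ))), mul(Z, SSZ)), add(mul(Z, SZ), SSZ))

Answer: after 2 steps: add(mul(S(add(SZ, mul(SSZ, SSZ))), mul(Z, SSZ)), add(mul(Z, SZ), SSZ))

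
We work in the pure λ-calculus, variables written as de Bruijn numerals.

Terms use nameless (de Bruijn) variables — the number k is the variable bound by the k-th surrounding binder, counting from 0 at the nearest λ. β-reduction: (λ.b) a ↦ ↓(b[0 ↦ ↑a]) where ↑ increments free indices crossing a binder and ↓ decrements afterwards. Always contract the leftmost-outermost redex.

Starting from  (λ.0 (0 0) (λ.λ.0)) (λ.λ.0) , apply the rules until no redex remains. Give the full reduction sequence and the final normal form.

Answer: normal form = λ.λ.0  (in 3 steps)

Reduction:
  start: (λ.0 (0 0) (λ.λ.0)) (λ.λ.0)
  [1] (λ.λ.0) ((λ.λ.0) (λ.λ.0)) (λ.λ.0)
  [2] (λ.0) (λ.λ.0)
  [3] λ.λ.0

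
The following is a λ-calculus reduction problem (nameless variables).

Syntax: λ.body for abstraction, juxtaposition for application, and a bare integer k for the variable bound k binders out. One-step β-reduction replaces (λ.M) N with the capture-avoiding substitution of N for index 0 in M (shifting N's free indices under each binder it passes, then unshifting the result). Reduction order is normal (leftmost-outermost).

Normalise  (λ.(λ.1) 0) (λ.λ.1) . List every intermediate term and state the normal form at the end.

  start: (λ.(λ.1) 0) (λ.λ.1)
  step 1: (λ.λ.λ.1) (λ.λ.1)
  step 2: λ.λ.1

Answer: normal form = λ.λ.1  (in 2 steps)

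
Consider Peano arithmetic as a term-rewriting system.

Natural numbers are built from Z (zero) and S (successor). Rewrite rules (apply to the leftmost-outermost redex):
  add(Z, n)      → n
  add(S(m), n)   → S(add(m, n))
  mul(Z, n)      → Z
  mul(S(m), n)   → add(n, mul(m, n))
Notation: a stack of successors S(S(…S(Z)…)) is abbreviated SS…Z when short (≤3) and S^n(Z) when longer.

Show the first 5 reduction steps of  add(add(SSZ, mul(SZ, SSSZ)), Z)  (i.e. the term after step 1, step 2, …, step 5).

  start: add(add(SSZ, mul(SZ, SSSZ)), Z)
  →1  add(S(add(SZ, mul(SZ, SSSZ))), Z)
  →2  S(add(add(SZ, mul(SZ, SSSZ)), Z))
  →3  S(add(S(add(Z, mul(SZ, SSSZ))), Z))
  →4  S(S(add(add(Z, mul(SZ, SSSZ)), Z)))
  →5  S(S(add(mul(SZ, SSSZ), Z)))

Answer: after 5 steps: S(S(add(mul(SZ, SSSZ), Z)))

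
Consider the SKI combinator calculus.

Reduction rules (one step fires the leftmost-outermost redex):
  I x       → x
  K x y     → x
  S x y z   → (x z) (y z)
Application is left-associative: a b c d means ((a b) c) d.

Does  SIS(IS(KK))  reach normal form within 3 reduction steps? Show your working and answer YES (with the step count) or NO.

Answer: NO — after 3 steps the term is S(KK)(S(IS(KK))), not yet normal

Working:
  start: SIS(IS(KK))
  step 1: I(IS(KK))(S(IS(KK)))
  step 2: IS(KK)(S(IS(KK)))
  step 3: S(KK)(S(IS(KK)))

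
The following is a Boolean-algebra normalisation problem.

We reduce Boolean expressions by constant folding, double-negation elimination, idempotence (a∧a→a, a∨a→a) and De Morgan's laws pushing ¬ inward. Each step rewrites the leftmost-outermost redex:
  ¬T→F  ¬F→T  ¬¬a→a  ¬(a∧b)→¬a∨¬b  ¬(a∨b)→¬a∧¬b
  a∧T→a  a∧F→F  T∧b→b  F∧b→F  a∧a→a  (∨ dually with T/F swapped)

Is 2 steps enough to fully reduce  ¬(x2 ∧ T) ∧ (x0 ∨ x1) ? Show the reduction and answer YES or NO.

Answer: NO — after 2 steps the term is (¬x2 ∨ F) ∧ (x0 ∨ x1), not yet normal

Working:
  start: ¬(x2 ∧ T) ∧ (x0 ∨ x1)
  →1  (¬x2 ∨ ¬T) ∧ (x0 ∨ x1)
  →2  (¬x2 ∨ F) ∧ (x0 ∨ x1)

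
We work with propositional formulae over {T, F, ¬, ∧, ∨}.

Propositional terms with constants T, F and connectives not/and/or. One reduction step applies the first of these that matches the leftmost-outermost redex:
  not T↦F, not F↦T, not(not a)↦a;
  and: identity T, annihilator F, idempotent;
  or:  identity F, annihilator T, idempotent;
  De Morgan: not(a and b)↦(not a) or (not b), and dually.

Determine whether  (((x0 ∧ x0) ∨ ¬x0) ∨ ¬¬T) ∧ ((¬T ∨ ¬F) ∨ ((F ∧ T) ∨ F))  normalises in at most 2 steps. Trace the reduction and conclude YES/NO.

Answer: NO — after 2 steps the term is ((x0 ∨ ¬x0) ∨ T) ∧ ((¬T ∨ ¬F) ∨ ((F ∧ T) ∨ F)), not yet normal

Working:
  start: (((x0 ∧ x0) ∨ ¬x0) ∨ ¬¬T) ∧ ((¬T ∨ ¬F) ∨ ((F ∧ T) ∨ F))
  step 1: ((x0 ∨ ¬x0) ∨ ¬¬T) ∧ ((¬T ∨ ¬F) ∨ ((F ∧ T) ∨ F))
  step 2: ((x0 ∨ ¬x0) ∨ T) ∧ ((¬T ∨ ¬F) ∨ ((F ∧ T) ∨ F))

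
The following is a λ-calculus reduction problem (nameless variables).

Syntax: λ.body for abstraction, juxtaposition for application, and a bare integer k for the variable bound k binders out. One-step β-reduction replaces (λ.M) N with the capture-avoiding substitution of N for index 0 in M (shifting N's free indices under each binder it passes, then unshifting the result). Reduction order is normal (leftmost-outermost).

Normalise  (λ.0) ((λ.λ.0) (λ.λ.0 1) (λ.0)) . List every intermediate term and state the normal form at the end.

  start: (λ.0) ((λ.λ.0) (λ.λ.0 1) (λ.0))
  [1] (λ.λ.0) (λ.λ.0 1) (λ.0)
  [2] (λ.0) (λ.0)
  [3] λ.0

Answer: normal form = λ.0  (in 3 steps)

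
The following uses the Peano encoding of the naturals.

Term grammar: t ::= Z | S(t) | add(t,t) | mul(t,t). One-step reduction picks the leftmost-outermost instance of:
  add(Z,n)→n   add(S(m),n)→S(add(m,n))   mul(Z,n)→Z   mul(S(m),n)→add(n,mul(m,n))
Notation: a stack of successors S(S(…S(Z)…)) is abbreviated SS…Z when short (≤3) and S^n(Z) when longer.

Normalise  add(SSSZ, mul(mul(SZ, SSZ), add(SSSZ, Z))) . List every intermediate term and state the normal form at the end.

  start: add(SSSZ, mul(mul(SZ, SSZ), add(SSSZ, Z)))
  →1  S(add(SSZ, mul(mul(SZ, SSZ), add(SSSZ, Z))))
  →2  S(S(add(SZ, mul(mul(SZ, SSZ), add(SSSZ, Z)))))
  →3  S(S(S(add(Z, mul(mul(SZ, SSZ), add(SSSZ, Z))))))
  →4  S(S(S(mul(mul(SZ, SSZ), add(SSSZ, Z)))))
  →5  S(S(S(mul(add(SSZ, mul(Z, SSZ)), add(SSSZ, Z)))))
  →6  S(S(S(mul(S(add(SZ, mul(Z, SSZ))), add(SSSZ, Z)))))
  →7  S(S(S(add(add(SSSZ, Z), mul(add(SZ, mul(Z, SSZ)), add(SSSZ, Z))))))
  →8  S(S(S(add(S(add(SSZ, Z)), mul(add(SZ, mul(Z, SSZ)), add(SSSZ, Z))))))
  →9  S(S(S(S(add(add(SSZ, Z), mul(add(SZ, mul(Z, SSZ)), add(SSSZ, Z)))))))
  →10  S(S(S(S(add(S(add(SZ, Z)), mul(add(SZ, mul(Z, SSZ)), add(SSSZ, Z)))))))
  →11  S(S(S(S(S(add(add(SZ, Z), mul(add(SZ, mul(Z, SSZ)), add(SSSZ, Z))))))))
  →12  S(S(S(S(S(add(S(add(Z, Z)), mul(add(SZ, mul(Z, SSZ)), add(SSSZ, Z))))))))
  →13  S(S(S(S(S(S(add(add(Z, Z), mul(add(SZ, mul(Z, SSZ)), add(SSSZ, Z)))))))))
  →14  S(S(S(S(S(S(add(Z, mul(add(SZ, mul(Z, SSZ)), add(SSSZ, Z)))))))))
  →15  S(S(S(S(S(S(mul(add(SZ, mul(Z, SSZ)), add(SSSZ, Z))))))))
  →16  S(S(S(S(S(S(mul(S(add(Z, mul(Z, SSZ))), add(SSSZ, Z))))))))
  →17  S(S(S(S(S(S(add(add(SSSZ, Z), mul(add(Z, mul(Z, SSZ)), add(SSSZ, Z)))))))))
  →18  S(S(S(S(S(S(add(S(add(SSZ, Z)), mul(add(Z, mul(Z, SSZ)), add(SSSZ, Z)))))))))
  →19  S(S(S(S(S(S(S(add(add(SSZ, Z), mul(add(Z, mul(Z, SSZ)), add(SSSZ, Z))))))))))
  →20  S(S(S(S(S(S(S(add(S(add(SZ, Z)), mul(add(Z, mul(Z, SSZ)), add(SSSZ, Z))))))))))
  →21  S(S(S(S(S(S(S(S(add(add(SZ, Z), mul(add(Z, mul(Z, SSZ)), add(SSSZ, Z)))))))))))
  →22  S(S(S(S(S(S(S(S(add(S(add(Z, Z)), mul(add(Z, mul(Z, SSZ)), add(SSSZ, Z)))))))))))
  →23  S(S(S(S(S(S(S(S(S(add(add(Z, Z), mul(add(Z, mul(Z, SSZ)), add(SSSZ, Z))))))))))))
  →24  S(S(S(S(S(S(S(S(S(add(Z, mul(add(Z, mul(Z, SSZ)), add(SSSZ, Z))))))))))))
  →25  S(S(S(S(S(S(S(S(S(mul(add(Z, mul(Z, SSZ)), add(SSSZ, Z)))))))))))
  →26  S(S(S(S(S(S(S(S(S(mul(mul(Z, SSZ), add(SSSZ, Z)))))))))))
  →27  S(S(S(S(S(S(S(S(S(mul(Z, add(SSSZ, Z)))))))))))
  →28  S^9(Z)

Answer: normal form = S^9(Z)  (in 28 steps)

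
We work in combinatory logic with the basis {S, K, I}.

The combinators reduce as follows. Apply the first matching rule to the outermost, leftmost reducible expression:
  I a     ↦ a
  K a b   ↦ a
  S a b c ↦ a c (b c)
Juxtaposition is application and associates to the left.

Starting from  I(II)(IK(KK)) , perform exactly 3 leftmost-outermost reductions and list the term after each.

Answer: after 3 steps: IK(KK)

Reduction:
  start: I(II)(IK(KK))
  step 1: II(IK(KK))
  step 2: I(IK(KK))
  step 3: IK(KK)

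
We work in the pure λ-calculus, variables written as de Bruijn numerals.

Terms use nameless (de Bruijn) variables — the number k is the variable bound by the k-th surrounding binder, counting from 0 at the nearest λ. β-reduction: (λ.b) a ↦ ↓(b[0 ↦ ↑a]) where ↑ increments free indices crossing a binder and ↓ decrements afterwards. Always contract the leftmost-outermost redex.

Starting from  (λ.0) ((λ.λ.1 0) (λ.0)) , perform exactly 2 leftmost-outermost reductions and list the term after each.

  start: (λ.0) ((λ.λ.1 0) (λ.0))
  [1] (λ.λ.1 0) (λ.0)
  [2] λ.(λ.0) 0

Answer: after 2 steps: λ.(λ.0) 0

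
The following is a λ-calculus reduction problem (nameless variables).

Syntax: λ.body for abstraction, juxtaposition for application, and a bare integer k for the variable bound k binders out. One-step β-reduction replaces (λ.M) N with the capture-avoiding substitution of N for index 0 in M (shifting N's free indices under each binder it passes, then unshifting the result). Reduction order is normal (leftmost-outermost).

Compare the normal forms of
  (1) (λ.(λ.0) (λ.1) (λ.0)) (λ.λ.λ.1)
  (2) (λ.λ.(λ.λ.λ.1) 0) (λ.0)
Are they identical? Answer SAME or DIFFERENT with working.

Term A:
  start: (λ.(λ.0) (λ.1) (λ.0)) (λ.λ.λ.1)
  step 1: (λ.0) (λ.λ.λ.λ.1) (λ.0)
  step 2: (λ.λ.λ.λ.1) (λ.0)
  step 3: λ.λ.λ.1

Term B:
  start: (λ.λ.(λ.λ.λ.1) 0) (λ.0)
  step 1: λ.(λ.λ.λ.1) 0
  step 2: λ.λ.λ.1

Answer: SAME — A ⇓ λ.λ.λ.1, B ⇓ λ.λ.λ.1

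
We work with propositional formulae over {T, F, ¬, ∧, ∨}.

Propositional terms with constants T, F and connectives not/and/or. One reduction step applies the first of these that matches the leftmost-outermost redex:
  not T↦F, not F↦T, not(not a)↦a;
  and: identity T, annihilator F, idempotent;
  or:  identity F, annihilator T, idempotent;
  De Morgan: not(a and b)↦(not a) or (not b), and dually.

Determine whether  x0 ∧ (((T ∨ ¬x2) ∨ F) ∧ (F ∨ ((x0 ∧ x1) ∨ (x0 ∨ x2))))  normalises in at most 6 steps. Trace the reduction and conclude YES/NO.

  start: x0 ∧ (((T ∨ ¬x2) ∨ F) ∧ (F ∨ ((x0 ∧ x1) ∨ (x0 ∨ x2))))
  →1  x0 ∧ ((T ∨ ¬x2) ∧ (F ∨ ((x0 ∧ x1) ∨ (x0 ∨ x2))))
  →2  x0 ∧ (T ∧ (F ∨ ((x0 ∧ x1) ∨ (x0 ∨ x2))))
  →3  x0 ∧ (F ∨ ((x0 ∧ x1) ∨ (x0 ∨ x2)))
  →4  x0 ∧ ((x0 ∧ x1) ∨ (x0 ∨ x2))

Answer: YES — reaches normal form x0 ∧ ((x0 ∧ x1) ∨ (x0 ∨ x2)) in 4 ≤ 6 steps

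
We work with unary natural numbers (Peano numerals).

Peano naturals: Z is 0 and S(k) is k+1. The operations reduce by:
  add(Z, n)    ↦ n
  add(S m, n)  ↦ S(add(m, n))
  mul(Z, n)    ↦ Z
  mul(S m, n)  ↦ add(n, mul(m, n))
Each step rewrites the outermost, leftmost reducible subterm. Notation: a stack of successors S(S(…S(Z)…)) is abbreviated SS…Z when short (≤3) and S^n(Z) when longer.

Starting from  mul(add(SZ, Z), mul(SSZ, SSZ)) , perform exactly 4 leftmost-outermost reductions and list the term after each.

Answer: after 4 steps: add(S(add(SZ, mul(SZ, SSZ))), mul(add(Z, Z), mul(SSZ, SSZ)))

Reduction:
  start: mul(add(SZ, Z), mul(SSZ, SSZ))
  [1] mul(S(add(Z, Z)), mul(SSZ, SSZ))
  [2] add(mul(SSZ, SSZ), mul(add(Z, Z), mul(SSZ, SSZ)))
  [3] add(add(SSZ, mul(SZ, SSZ)), mul(add(Z, Z), mul(SSZ, SSZ)))
  [4] add(S(add(SZ, mul(SZ, SSZ))), mul(add(Z, Z), mul(SSZ, SSZ)))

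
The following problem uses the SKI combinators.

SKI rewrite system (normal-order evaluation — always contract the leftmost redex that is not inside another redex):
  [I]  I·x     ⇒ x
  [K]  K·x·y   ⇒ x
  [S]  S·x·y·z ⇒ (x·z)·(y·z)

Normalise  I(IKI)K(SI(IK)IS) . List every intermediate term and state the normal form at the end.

Answer: normal form = I  (in 9 steps)

Working:
  start: I(IKI)K(SI(IK)IS)
  →1  IKIK(SI(IK)IS)
  →2  KIK(SI(IK)IS)
  →3  I(SI(IK)IS)
  →4  SI(IK)IS
  →5  II(IKI)S
  →6  I(IKI)S
  →7  IKIS
  →8  KIS
  →9  I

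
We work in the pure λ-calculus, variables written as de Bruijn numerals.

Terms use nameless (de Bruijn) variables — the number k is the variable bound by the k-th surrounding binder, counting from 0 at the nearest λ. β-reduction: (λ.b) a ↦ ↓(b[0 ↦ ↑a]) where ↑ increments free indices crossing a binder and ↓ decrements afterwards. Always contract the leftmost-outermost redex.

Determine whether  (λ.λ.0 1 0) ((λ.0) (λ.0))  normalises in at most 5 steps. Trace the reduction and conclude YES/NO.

  start: (λ.λ.0 1 0) ((λ.0) (λ.0))
  [1] λ.0 ((λ.0) (λ.0)) 0
  [2] λ.0 (λ.0) 0

Answer: YES — reaches normal form λ.0 (λ.0) 0 in 2 ≤ 5 steps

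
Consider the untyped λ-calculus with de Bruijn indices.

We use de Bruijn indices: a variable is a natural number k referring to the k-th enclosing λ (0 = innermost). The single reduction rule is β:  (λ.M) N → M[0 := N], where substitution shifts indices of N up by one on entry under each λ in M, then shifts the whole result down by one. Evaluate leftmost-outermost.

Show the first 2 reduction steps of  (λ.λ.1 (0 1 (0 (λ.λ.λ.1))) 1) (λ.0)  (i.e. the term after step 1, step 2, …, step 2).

Answer: after 2 steps: λ.0 (λ.0) (0 (λ.λ.λ.1)) (λ.0)

Reduction:
  start: (λ.λ.1 (0 1 (0 (λ.λ.λ.1))) 1) (λ.0)
  step 1: λ.(λ.0) (0 (λ.0) (0 (λ.λ.λ.1))) (λ.0)
  step 2: λ.0 (λ.0) (0 (λ.λ.λ.1)) (λ.0)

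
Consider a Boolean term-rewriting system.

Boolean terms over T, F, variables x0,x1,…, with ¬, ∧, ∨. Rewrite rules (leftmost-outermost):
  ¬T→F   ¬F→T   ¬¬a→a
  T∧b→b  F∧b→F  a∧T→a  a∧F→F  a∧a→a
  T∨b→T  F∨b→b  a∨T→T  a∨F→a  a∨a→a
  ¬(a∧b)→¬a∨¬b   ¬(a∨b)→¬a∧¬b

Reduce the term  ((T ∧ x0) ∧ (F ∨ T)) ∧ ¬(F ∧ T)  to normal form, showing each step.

  start: ((T ∧ x0) ∧ (F ∨ T)) ∧ ¬(F ∧ T)
  step 1: (x0 ∧ (F ∨ T)) ∧ ¬(F ∧ T)
  step 2: (x0 ∧ T) ∧ ¬(F ∧ T)
  step 3: x0 ∧ ¬(F ∧ T)
  step 4: x0 ∧ (¬F ∨ ¬T)
  step 5: x0 ∧ (T ∨ ¬T)
  step 6: x0 ∧ T
  step 7: x0

Answer: normal form = x0  (in 7 steps)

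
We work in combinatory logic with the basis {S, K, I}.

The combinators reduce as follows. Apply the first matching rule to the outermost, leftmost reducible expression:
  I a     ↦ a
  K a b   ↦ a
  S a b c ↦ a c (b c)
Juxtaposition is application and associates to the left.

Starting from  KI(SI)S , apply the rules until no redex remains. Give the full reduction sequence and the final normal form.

Answer: normal form = S  (in 2 steps)

Reduction:
  start: KI(SI)S
  [1] IS
  [2] S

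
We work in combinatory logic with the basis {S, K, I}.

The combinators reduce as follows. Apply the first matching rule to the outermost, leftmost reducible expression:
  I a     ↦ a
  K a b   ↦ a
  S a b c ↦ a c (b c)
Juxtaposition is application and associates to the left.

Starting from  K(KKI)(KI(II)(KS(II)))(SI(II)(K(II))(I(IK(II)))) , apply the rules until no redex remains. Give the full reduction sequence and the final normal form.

Answer: normal form = K(KI)  (in 10 steps)

Reduction:
  start: K(KKI)(KI(II)(KS(II)))(SI(II)(K(II))(I(IK(II))))
  [1] KKI(SI(II)(K(II))(I(IK(II))))
  [2] K(SI(II)(K(II))(I(IK(II))))
  [3] K(I(K(II))(II(K(II)))(I(IK(II))))
  [4] K(K(II)(II(K(II)))(I(IK(II))))
  [5] K(II(I(IK(II))))
  [6] K(I(I(IK(II))))
  [7] K(I(IK(II)))
  [8] K(IK(II))
  [9] K(K(II))
  [10] K(KI)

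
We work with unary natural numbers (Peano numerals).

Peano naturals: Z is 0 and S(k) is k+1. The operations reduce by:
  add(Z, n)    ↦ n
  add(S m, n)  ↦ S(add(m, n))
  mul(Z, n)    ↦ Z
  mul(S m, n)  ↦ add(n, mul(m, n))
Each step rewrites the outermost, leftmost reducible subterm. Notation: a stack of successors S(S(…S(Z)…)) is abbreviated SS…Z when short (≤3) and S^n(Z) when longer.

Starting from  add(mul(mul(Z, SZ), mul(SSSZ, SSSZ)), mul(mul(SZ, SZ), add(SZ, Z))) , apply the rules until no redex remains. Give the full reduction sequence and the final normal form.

Answer: normal form = SZ  (in 13 steps)

Reduction:
  start: add(mul(mul(Z, SZ), mul(SSSZ, SSSZ)), mul(mul(SZ, SZ), add(SZ, Z)))
  [1] add(mul(Z, mul(SSSZ, SSSZ)), mul(mul(SZ, SZ), add(SZ, Z)))
  [2] add(Z, mul(mul(SZ, SZ), add(SZ, Z)))
  [3] mul(mul(SZ, SZ), add(SZ, Z))
  [4] mul(add(SZ, mul(Z, SZ)), add(SZ, Z))
  [5] mul(S(add(Z, mul(Z, SZ))), add(SZ, Z))
  [6] add(add(SZ, Z), mul(add(Z, mul(Z, SZ)), add(SZ, Z)))
  [7] add(S(add(Z, Z)), mul(add(Z, mul(Z, SZ)), add(SZ, Z)))
  [8] S(add(add(Z, Z), mul(add(Z, mul(Z, SZ)), add(SZ, Z))))
  [9] S(add(Z, mul(add(Z, mul(Z, SZ)), add(SZ, Z))))
  [10] S(mul(add(Z, mul(Z, SZ)), add(SZ, Z)))
  [11] S(mul(mul(Z, SZ), add(SZ, Z)))
  [12] S(mul(Z, add(SZ, Z)))
  [13] SZ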